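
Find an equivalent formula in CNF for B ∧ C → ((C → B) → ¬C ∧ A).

B ∧ C → ((C → B) → ¬C ∧ A)
= ¬(B ∧ C) ∨ ((C → B) → ¬C ∧ A)   [eliminate →]
= ¬(B ∧ C) ∨ ¬(C → B) ∨ ¬C ∧ A   [eliminate →]
= ¬(B ∧ C) ∨ ¬(¬C ∨ B) ∨ ¬C ∧ A   [eliminate →]
= ¬B ∨ ¬C ∨ ¬(¬C ∨ B) ∨ ¬C ∧ A   [De Morgan]
= ¬B ∨ ¬C ∨ ¬¬C ∧ ¬B ∨ ¬C ∧ A   [De Morgan]
= ¬B ∨ ¬C ∨ C ∧ ¬B ∨ ¬C ∧ A   [double negation]
= (¬B ∨ ¬C ∨ C ∨ ¬C) ∧ (¬B ∨ ¬C ∨ C ∨ A) ∧ (¬B ∨ ¬C ∨ ¬B ∨ ¬C) ∧ (¬B ∨ ¬C ∨ ¬B ∨ A)   [distribute ∨ over ∧]
= ¬B ∨ ¬C   [simplify]

¬B ∨ ¬C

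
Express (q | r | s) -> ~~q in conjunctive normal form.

(~r | q) & (~s | q)

(q | r | s) -> ~~q
≡ ~(q | r | s) | ~~q   (eliminate ->)
≡ (~q & ~r & ~s) | ~~q   (De Morgan)
≡ (~q & ~r & ~s) | q   (double negation)
≡ (~q | q) & (~r | q) & (~s | q)   (distribute | over &)
≡ (~r | q) & (~s | q)   (simplify)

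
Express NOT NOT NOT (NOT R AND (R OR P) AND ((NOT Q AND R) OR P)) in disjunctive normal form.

NOT NOT NOT (NOT R AND (R OR P) AND ((NOT Q AND R) OR P))
≡ NOT (NOT R AND (R OR P) AND ((NOT Q AND R) OR P))
≡ NOT NOT R OR NOT (R OR P) OR NOT ((NOT Q AND R) OR P)
≡ R OR NOT (R OR P) OR NOT ((NOT Q AND R) OR P)
≡ R OR (NOT R AND NOT P) OR NOT ((NOT Q AND R) OR P)
≡ R OR (NOT R AND NOT P) OR (NOT (NOT Q AND R) AND NOT P)
≡ R OR (NOT R AND NOT P) OR ((NOT NOT Q OR NOT R) AND NOT P)
≡ R OR (NOT R AND NOT P) OR ((Q OR NOT R) AND NOT P)
≡ R OR (NOT R AND NOT P) OR (Q AND NOT P) OR (NOT R AND NOT P)
≡ R OR (NOT R AND NOT P) OR (Q AND NOT P)

R OR (NOT R AND NOT P) OR (Q AND NOT P)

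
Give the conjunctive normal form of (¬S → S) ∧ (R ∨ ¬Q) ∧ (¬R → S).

(¬S → S) ∧ (R ∨ ¬Q) ∧ (¬R → S)
≡ (¬¬S ∨ S) ∧ (R ∨ ¬Q) ∧ (¬R → S)   — eliminate →
≡ (¬¬S ∨ S) ∧ (R ∨ ¬Q) ∧ (¬¬R ∨ S)   — eliminate →
≡ (S ∨ S) ∧ (R ∨ ¬Q) ∧ (¬¬R ∨ S)   — double negation
≡ (S ∨ S) ∧ (R ∨ ¬Q) ∧ (R ∨ S)   — double negation
≡ S ∧ (R ∨ ¬Q)   — simplify

S ∧ (R ∨ ¬Q)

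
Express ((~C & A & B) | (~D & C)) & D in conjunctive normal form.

((~C & A & B) | (~D & C)) & D
≡ (~C | ~D) & (~C | C) & (A | ~D) & (A | C) & (B | ~D) & (B | C) & D   — distribute | over &
≡ (~C | ~D) & (A | ~D) & (A | C) & (B | ~D) & (B | C) & D   — simplify

(~C | ~D) & (A | ~D) & (A | C) & (B | ~D) & (B | C) & D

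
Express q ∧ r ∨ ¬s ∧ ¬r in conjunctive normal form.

(q ∨ ¬s) ∧ (q ∨ ¬r) ∧ (r ∨ ¬s)

q ∧ r ∨ ¬s ∧ ¬r
= (q ∨ ¬s) ∧ (q ∨ ¬r) ∧ (r ∨ ¬s) ∧ (r ∨ ¬r)   — distribute ∨ over ∧
= (q ∨ ¬s) ∧ (q ∨ ¬r) ∧ (r ∨ ¬s)   — simplify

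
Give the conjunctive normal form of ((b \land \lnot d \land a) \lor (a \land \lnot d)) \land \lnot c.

((b \land \lnot d \land a) \lor (a \land \lnot d)) \land \lnot c
≡ (b \lor a) \land (b \lor \lnot d) \land (\lnot d \lor a) \land (\lnot d \lor \lnot d) \land (a \lor a) \land (a \lor \lnot d) \land \lnot c   [distribute \lor over \land]
≡ \lnot d \land a \land \lnot c   [simplify]

\lnot d \land a \land \lnot c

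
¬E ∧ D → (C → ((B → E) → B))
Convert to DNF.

E ∨ ¬D ∨ ¬C ∨ B

¬E ∧ D → (C → ((B → E) → B))
≡ ¬(¬E ∧ D) ∨ (C → ((B → E) → B))   — eliminate →
≡ ¬(¬E ∧ D) ∨ ¬C ∨ ((B → E) → B)   — eliminate →
≡ ¬(¬E ∧ D) ∨ ¬C ∨ ¬(B → E) ∨ B   — eliminate →
≡ ¬(¬E ∧ D) ∨ ¬C ∨ ¬(¬B ∨ E) ∨ B   — eliminate →
≡ ¬¬E ∨ ¬D ∨ ¬C ∨ ¬(¬B ∨ E) ∨ B   — De Morgan
≡ E ∨ ¬D ∨ ¬C ∨ ¬(¬B ∨ E) ∨ B   — double negation
≡ E ∨ ¬D ∨ ¬C ∨ ¬¬B ∧ ¬E ∨ B   — De Morgan
≡ E ∨ ¬D ∨ ¬C ∨ B ∧ ¬E ∨ B   — double negation
≡ E ∨ ¬D ∨ ¬C ∨ B   — simplify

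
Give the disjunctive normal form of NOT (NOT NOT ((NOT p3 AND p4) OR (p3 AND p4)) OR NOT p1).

NOT (NOT NOT ((NOT p3 AND p4) OR (p3 AND p4)) OR NOT p1)
= NOT NOT NOT ((NOT p3 AND p4) OR (p3 AND p4)) AND NOT NOT p1   — De Morgan
= NOT ((NOT p3 AND p4) OR (p3 AND p4)) AND NOT NOT p1   — double negation
= NOT (NOT p3 AND p4) AND NOT (p3 AND p4) AND NOT NOT p1   — De Morgan
= (NOT NOT p3 OR NOT p4) AND NOT (p3 AND p4) AND NOT NOT p1   — De Morgan
= (p3 OR NOT p4) AND NOT (p3 AND p4) AND NOT NOT p1   — double negation
= (p3 OR NOT p4) AND (NOT p3 OR NOT p4) AND NOT NOT p1   — De Morgan
= (p3 OR NOT p4) AND (NOT p3 OR NOT p4) AND p1   — double negation
= (p3 AND NOT p3 AND p1) OR (p3 AND NOT p4 AND p1) OR (NOT p4 AND NOT p3 AND p1) OR (NOT p4 AND NOT p4 AND p1)   — distribute AND over OR
= NOT p4 AND p1   — simplify

NOT p4 AND p1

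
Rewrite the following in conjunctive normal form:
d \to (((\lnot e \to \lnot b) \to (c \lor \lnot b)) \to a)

d \to (((\lnot e \to \lnot b) \to (c \lor \lnot b)) \to a)
≡ \lnot d \lor (((\lnot e \to \lnot b) \to (c \lor \lnot b)) \to a)   — eliminate \to
≡ \lnot d \lor \lnot ((\lnot e \to \lnot b) \to (c \lor \lnot b)) \lor a   — eliminate \to
≡ \lnot d \lor \lnot (\lnot (\lnot e \to \lnot b) \lor c \lor \lnot b) \lor a   — eliminate \to
≡ \lnot d \lor \lnot (\lnot (\lnot \lnot e \lor \lnot b) \lor c \lor \lnot b) \lor a   — eliminate \to
≡ \lnot d \lor (\lnot \lnot (\lnot \lnot e \lor \lnot b) \land \lnot c \land \lnot \lnot b) \lor a   — De Morgan
≡ \lnot d \lor ((\lnot \lnot e \lor \lnot b) \land \lnot c \land \lnot \lnot b) \lor a   — double negation
≡ \lnot d \lor ((e \lor \lnot b) \land \lnot c \land \lnot \lnot b) \lor a   — double negation
≡ \lnot d \lor ((e \lor \lnot b) \land \lnot c \land b) \lor a   — double negation
≡ (\lnot d \lor e \lor \lnot b \lor a) \land (\lnot d \lor \lnot c \lor a) \land (\lnot d \lor b \lor a)   — distribute \lor over \land

(\lnot d \lor e \lor \lnot b \lor a) \land (\lnot d \lor \lnot c \lor a) \land (\lnot d \lor b \lor a)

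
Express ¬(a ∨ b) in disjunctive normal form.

¬(a ∨ b)
≡ ¬a ∧ ¬b   — De Morgan

¬a ∧ ¬b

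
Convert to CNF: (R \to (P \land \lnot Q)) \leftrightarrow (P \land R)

R \land (\lnot P \lor \lnot R \lor \lnot Q)

(R \to (P \land \lnot Q)) \leftrightarrow (P \land R)
≡ ((R \to (P \land \lnot Q)) \to (P \land R)) \land ((P \land R) \to (R \to (P \land \lnot Q)))
≡ (\lnot (R \to (P \land \lnot Q)) \lor (P \land R)) \land ((P \land R) \to (R \to (P \land \lnot Q)))
≡ (\lnot (\lnot R \lor (P \land \lnot Q)) \lor (P \land R)) \land ((P \land R) \to (R \to (P \land \lnot Q)))
≡ (\lnot (\lnot R \lor (P \land \lnot Q)) \lor (P \land R)) \land (\lnot (P \land R) \lor (R \to (P \land \lnot Q)))
≡ (\lnot (\lnot R \lor (P \land \lnot Q)) \lor (P \land R)) \land (\lnot (P \land R) \lor \lnot R \lor (P \land \lnot Q))
≡ ((\lnot \lnot R \land \lnot (P \land \lnot Q)) \lor (P \land R)) \land (\lnot (P \land R) \lor \lnot R \lor (P \land \lnot Q))
≡ ((R \land \lnot (P \land \lnot Q)) \lor (P \land R)) \land (\lnot (P \land R) \lor \lnot R \lor (P \land \lnot Q))
≡ ((R \land (\lnot P \lor \lnot \lnot Q)) \lor (P \land R)) \land (\lnot (P \land R) \lor \lnot R \lor (P \land \lnot Q))
≡ ((R \land (\lnot P \lor Q)) \lor (P \land R)) \land (\lnot (P \land R) \lor \lnot R \lor (P \land \lnot Q))
≡ ((R \land (\lnot P \lor Q)) \lor (P \land R)) \land (\lnot P \lor \lnot R \lor \lnot R \lor (P \land \lnot Q))
≡ (R \lor P) \land (R \lor R) \land (\lnot P \lor Q \lor P) \land (\lnot P \lor Q \lor R) \land (\lnot P \lor \lnot R \lor \lnot R \lor P) \land (\lnot P \lor \lnot R \lor \lnot R \lor \lnot Q)
≡ R \land (\lnot P \lor \lnot R \lor \lnot Q)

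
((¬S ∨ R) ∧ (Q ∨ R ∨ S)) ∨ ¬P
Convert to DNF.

((¬S ∨ R) ∧ (Q ∨ R ∨ S)) ∨ ¬P
≡ (¬S ∧ Q) ∨ (¬S ∧ R) ∨ (¬S ∧ S) ∨ (R ∧ Q) ∨ (R ∧ R) ∨ (R ∧ S) ∨ ¬P
≡ (¬S ∧ Q) ∨ R ∨ ¬P

(¬S ∧ Q) ∨ R ∨ ¬P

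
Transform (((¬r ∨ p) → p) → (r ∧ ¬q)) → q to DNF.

(((¬r ∨ p) → p) → (r ∧ ¬q)) → q
⇔ ¬(((¬r ∨ p) → p) → (r ∧ ¬q)) ∨ q   [eliminate →]
⇔ ¬(¬((¬r ∨ p) → p) ∨ (r ∧ ¬q)) ∨ q   [eliminate →]
⇔ ¬(¬(¬(¬r ∨ p) ∨ p) ∨ (r ∧ ¬q)) ∨ q   [eliminate →]
⇔ (¬¬(¬(¬r ∨ p) ∨ p) ∧ ¬(r ∧ ¬q)) ∨ q   [De Morgan]
⇔ ((¬(¬r ∨ p) ∨ p) ∧ ¬(r ∧ ¬q)) ∨ q   [double negation]
⇔ (((¬¬r ∧ ¬p) ∨ p) ∧ ¬(r ∧ ¬q)) ∨ q   [De Morgan]
⇔ (((r ∧ ¬p) ∨ p) ∧ ¬(r ∧ ¬q)) ∨ q   [double negation]
⇔ (((r ∧ ¬p) ∨ p) ∧ (¬r ∨ ¬¬q)) ∨ q   [De Morgan]
⇔ (((r ∧ ¬p) ∨ p) ∧ (¬r ∨ q)) ∨ q   [double negation]
⇔ (r ∧ ¬p ∧ ¬r) ∨ (r ∧ ¬p ∧ q) ∨ (p ∧ ¬r) ∨ (p ∧ q) ∨ q   [distribute ∧ over ∨]
⇔ (p ∧ ¬r) ∨ q   [simplify]

(p ∧ ¬r) ∨ q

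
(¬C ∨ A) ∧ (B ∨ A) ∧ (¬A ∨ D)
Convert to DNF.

(¬C ∨ A) ∧ (B ∨ A) ∧ (¬A ∨ D)
⇔ (¬C ∧ B ∧ ¬A) ∨ (¬C ∧ B ∧ D) ∨ (¬C ∧ A ∧ ¬A) ∨ (¬C ∧ A ∧ D) ∨ (A ∧ B ∧ ¬A) ∨ (A ∧ B ∧ D) ∨ (A ∧ A ∧ ¬A) ∨ (A ∧ A ∧ D)
⇔ (¬C ∧ B ∧ ¬A) ∨ (¬C ∧ B ∧ D) ∨ (A ∧ D)

(¬C ∧ B ∧ ¬A) ∨ (¬C ∧ B ∧ D) ∨ (A ∧ D)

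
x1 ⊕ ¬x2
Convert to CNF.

x1 ⊕ ¬x2
≡ (x1 ∨ ¬x2) ∧ ¬(x1 ∧ ¬x2)   [expand ⊕]
≡ (x1 ∨ ¬x2) ∧ (¬x1 ∨ ¬¬x2)   [De Morgan]
≡ (x1 ∨ ¬x2) ∧ (¬x1 ∨ x2)   [double negation]

(x1 ∨ ¬x2) ∧ (¬x1 ∨ x2)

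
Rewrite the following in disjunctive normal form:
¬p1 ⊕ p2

¬p1 ⊕ p2
≡ (¬p1 ∧ ¬p2) ∨ (¬¬p1 ∧ p2)   [expand ⊕]
≡ (¬p1 ∧ ¬p2) ∨ (p1 ∧ p2)   [double negation]

(¬p1 ∧ ¬p2) ∨ (p1 ∧ p2)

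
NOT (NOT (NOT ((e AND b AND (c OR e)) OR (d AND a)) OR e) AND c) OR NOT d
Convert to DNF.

NOT (NOT (NOT ((e AND b AND (c OR e)) OR (d AND a)) OR e) AND c) OR NOT d
= NOT NOT (NOT ((e AND b AND (c OR e)) OR (d AND a)) OR e) OR NOT c OR NOT d
= NOT ((e AND b AND (c OR e)) OR (d AND a)) OR e OR NOT c OR NOT d
= (NOT (e AND b AND (c OR e)) AND NOT (d AND a)) OR e OR NOT c OR NOT d
= ((NOT e OR NOT b OR NOT (c OR e)) AND NOT (d AND a)) OR e OR NOT c OR NOT d
= ((NOT e OR NOT b OR (NOT c AND NOT e)) AND NOT (d AND a)) OR e OR NOT c OR NOT d
= ((NOT e OR NOT b OR (NOT c AND NOT e)) AND (NOT d OR NOT a)) OR e OR NOT c OR NOT d
= (NOT e AND NOT d) OR (NOT e AND NOT a) OR (NOT b AND NOT d) OR (NOT b AND NOT a) OR (NOT c AND NOT e AND NOT d) OR (NOT c AND NOT e AND NOT a) OR e OR NOT c OR NOT d
= (NOT e AND NOT a) OR (NOT b AND NOT a) OR e OR NOT c OR NOT d

(NOT e AND NOT a) OR (NOT b AND NOT a) OR e OR NOT c OR NOT d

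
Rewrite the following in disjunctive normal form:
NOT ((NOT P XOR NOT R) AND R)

NOT ((NOT P XOR NOT R) AND R)
≡ NOT (((NOT P AND NOT NOT R) OR (NOT NOT P AND NOT R)) AND R)   [expand XOR]
≡ NOT ((NOT P AND NOT NOT R) OR (NOT NOT P AND NOT R)) OR NOT R   [De Morgan]
≡ (NOT (NOT P AND NOT NOT R) AND NOT (NOT NOT P AND NOT R)) OR NOT R   [De Morgan]
≡ ((NOT NOT P OR NOT NOT NOT R) AND NOT (NOT NOT P AND NOT R)) OR NOT R   [De Morgan]
≡ ((P OR NOT NOT NOT R) AND NOT (NOT NOT P AND NOT R)) OR NOT R   [double negation]
≡ ((P OR NOT R) AND NOT (NOT NOT P AND NOT R)) OR NOT R   [double negation]
≡ ((P OR NOT R) AND (NOT NOT NOT P OR NOT NOT R)) OR NOT R   [De Morgan]
≡ ((P OR NOT R) AND (NOT P OR NOT NOT R)) OR NOT R   [double negation]
≡ ((P OR NOT R) AND (NOT P OR R)) OR NOT R   [double negation]
≡ (P AND NOT P) OR (P AND R) OR (NOT R AND NOT P) OR (NOT R AND R) OR NOT R   [distribute AND over OR]
≡ (P AND R) OR NOT R   [simplify]

(P AND R) OR NOT R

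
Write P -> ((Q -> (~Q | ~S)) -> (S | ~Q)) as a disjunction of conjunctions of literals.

~P | S | ~Q

P -> ((Q -> (~Q | ~S)) -> (S | ~Q))
≡ ~P | ((Q -> (~Q | ~S)) -> (S | ~Q))   [eliminate ->]
≡ ~P | ~(Q -> (~Q | ~S)) | S | ~Q   [eliminate ->]
≡ ~P | ~(~Q | ~Q | ~S) | S | ~Q   [eliminate ->]
≡ ~P | (~~Q & ~~Q & ~~S) | S | ~Q   [De Morgan]
≡ ~P | (Q & ~~Q & ~~S) | S | ~Q   [double negation]
≡ ~P | (Q & Q & ~~S) | S | ~Q   [double negation]
≡ ~P | (Q & Q & S) | S | ~Q   [double negation]
≡ ~P | S | ~Q   [simplify]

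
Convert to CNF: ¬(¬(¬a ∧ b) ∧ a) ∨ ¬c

¬(¬(¬a ∧ b) ∧ a) ∨ ¬c
= ¬¬(¬a ∧ b) ∨ ¬a ∨ ¬c   — De Morgan
= ¬a ∧ b ∨ ¬a ∨ ¬c   — double negation
= (¬a ∨ ¬a ∨ ¬c) ∧ (b ∨ ¬a ∨ ¬c)   — distribute ∨ over ∧
= ¬a ∨ ¬c   — simplify

¬a ∨ ¬c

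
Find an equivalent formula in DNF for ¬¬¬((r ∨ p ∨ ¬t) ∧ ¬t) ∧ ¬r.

t ∧ ¬r

¬¬¬((r ∨ p ∨ ¬t) ∧ ¬t) ∧ ¬r
≡ ¬((r ∨ p ∨ ¬t) ∧ ¬t) ∧ ¬r   (double negation)
≡ (¬(r ∨ p ∨ ¬t) ∨ ¬¬t) ∧ ¬r   (De Morgan)
≡ ((¬r ∧ ¬p ∧ ¬¬t) ∨ ¬¬t) ∧ ¬r   (De Morgan)
≡ ((¬r ∧ ¬p ∧ t) ∨ ¬¬t) ∧ ¬r   (double negation)
≡ ((¬r ∧ ¬p ∧ t) ∨ t) ∧ ¬r   (double negation)
≡ (¬r ∧ ¬p ∧ t ∧ ¬r) ∨ (t ∧ ¬r)   (distribute ∧ over ∨)
≡ t ∧ ¬r   (simplify)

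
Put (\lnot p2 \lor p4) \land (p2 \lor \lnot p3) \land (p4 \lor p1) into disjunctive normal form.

(\lnot p2 \lor p4) \land (p2 \lor \lnot p3) \land (p4 \lor p1)
= (\lnot p2 \land p2 \land p4) \lor (\lnot p2 \land p2 \land p1) \lor (\lnot p2 \land \lnot p3 \land p4) \lor (\lnot p2 \land \lnot p3 \land p1) \lor (p4 \land p2 \land p4) \lor (p4 \land p2 \land p1) \lor (p4 \land \lnot p3 \land p4) \lor (p4 \land \lnot p3 \land p1)   [distribute \land over \lor]
= (\lnot p2 \land \lnot p3 \land p1) \lor (p4 \land p2) \lor (p4 \land \lnot p3)   [simplify]

(\lnot p2 \land \lnot p3 \land p1) \lor (p4 \land p2) \lor (p4 \land \lnot p3)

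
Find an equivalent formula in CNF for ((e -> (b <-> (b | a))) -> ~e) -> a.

e | a

((e -> (b <-> (b | a))) -> ~e) -> a
⇔ ~((e -> (b <-> (b | a))) -> ~e) | a   — eliminate ->
⇔ ~(~(e -> (b <-> (b | a))) | ~e) | a   — eliminate ->
⇔ ~(~(~e | (b <-> (b | a))) | ~e) | a   — eliminate ->
⇔ ~(~(~e | ((b -> (b | a)) & ((b | a) -> b))) | ~e) | a   — eliminate <->
⇔ ~(~(~e | ((~b | b | a) & ((b | a) -> b))) | ~e) | a   — eliminate ->
⇔ ~(~(~e | ((~b | b | a) & (~(b | a) | b))) | ~e) | a   — eliminate ->
⇔ (~~(~e | ((~b | b | a) & (~(b | a) | b))) & ~~e) | a   — De Morgan
⇔ ((~e | ((~b | b | a) & (~(b | a) | b))) & ~~e) | a   — double negation
⇔ ((~e | ((~b | b | a) & ((~b & ~a) | b))) & ~~e) | a   — De Morgan
⇔ ((~e | ((~b | b | a) & ((~b & ~a) | b))) & e) | a   — double negation
⇔ (~e | ~b | b | a | a) & (~e | ~b | b | a) & (~e | ~a | b | a) & (e | a)   — distribute | over &
⇔ e | a   — simplify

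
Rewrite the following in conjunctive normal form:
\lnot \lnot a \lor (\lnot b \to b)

\lnot \lnot a \lor (\lnot b \to b)
= \lnot \lnot a \lor \lnot \lnot b \lor b   (eliminate \to)
= a \lor \lnot \lnot b \lor b   (double negation)
= a \lor b \lor b   (double negation)
= a \lor b   (simplify)

a \lor b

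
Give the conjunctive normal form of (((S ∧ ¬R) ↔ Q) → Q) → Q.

¬S ∨ R ∨ Q

(((S ∧ ¬R) ↔ Q) → Q) → Q
≡ ¬(((S ∧ ¬R) ↔ Q) → Q) ∨ Q   (eliminate →)
≡ ¬(¬((S ∧ ¬R) ↔ Q) ∨ Q) ∨ Q   (eliminate →)
≡ ¬(¬(((S ∧ ¬R) → Q) ∧ (Q → (S ∧ ¬R))) ∨ Q) ∨ Q   (eliminate ↔)
≡ ¬(¬((¬(S ∧ ¬R) ∨ Q) ∧ (Q → (S ∧ ¬R))) ∨ Q) ∨ Q   (eliminate →)
≡ ¬(¬((¬(S ∧ ¬R) ∨ Q) ∧ (¬Q ∨ (S ∧ ¬R))) ∨ Q) ∨ Q   (eliminate →)
≡ (¬¬((¬(S ∧ ¬R) ∨ Q) ∧ (¬Q ∨ (S ∧ ¬R))) ∧ ¬Q) ∨ Q   (De Morgan)
≡ ((¬(S ∧ ¬R) ∨ Q) ∧ (¬Q ∨ (S ∧ ¬R)) ∧ ¬Q) ∨ Q   (double negation)
≡ ((¬S ∨ ¬¬R ∨ Q) ∧ (¬Q ∨ (S ∧ ¬R)) ∧ ¬Q) ∨ Q   (De Morgan)
≡ ((¬S ∨ R ∨ Q) ∧ (¬Q ∨ (S ∧ ¬R)) ∧ ¬Q) ∨ Q   (double negation)
≡ (¬S ∨ R ∨ Q ∨ Q) ∧ (¬Q ∨ S ∨ Q) ∧ (¬Q ∨ ¬R ∨ Q) ∧ (¬Q ∨ Q)   (distribute ∨ over ∧)
≡ ¬S ∨ R ∨ Q   (simplify)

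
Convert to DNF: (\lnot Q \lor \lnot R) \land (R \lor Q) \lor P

(\lnot Q \lor \lnot R) \land (R \lor Q) \lor P
⇔ \lnot Q \land R \lor \lnot Q \land Q \lor \lnot R \land R \lor \lnot R \land Q \lor P
⇔ \lnot Q \land R \lor \lnot R \land Q \lor P

\lnot Q \land R \lor \lnot R \land Q \lor P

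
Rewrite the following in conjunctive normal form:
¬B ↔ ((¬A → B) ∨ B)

(B ∨ A) ∧ ¬B

¬B ↔ ((¬A → B) ∨ B)
= (¬B → ((¬A → B) ∨ B)) ∧ (((¬A → B) ∨ B) → ¬B)
= (¬¬B ∨ (¬A → B) ∨ B) ∧ (((¬A → B) ∨ B) → ¬B)
= (¬¬B ∨ ¬¬A ∨ B ∨ B) ∧ (((¬A → B) ∨ B) → ¬B)
= (¬¬B ∨ ¬¬A ∨ B ∨ B) ∧ (¬((¬A → B) ∨ B) ∨ ¬B)
= (¬¬B ∨ ¬¬A ∨ B ∨ B) ∧ (¬(¬¬A ∨ B ∨ B) ∨ ¬B)
= (B ∨ ¬¬A ∨ B ∨ B) ∧ (¬(¬¬A ∨ B ∨ B) ∨ ¬B)
= (B ∨ A ∨ B ∨ B) ∧ (¬(¬¬A ∨ B ∨ B) ∨ ¬B)
= (B ∨ A ∨ B ∨ B) ∧ ((¬¬¬A ∧ ¬B ∧ ¬B) ∨ ¬B)
= (B ∨ A ∨ B ∨ B) ∧ ((¬A ∧ ¬B ∧ ¬B) ∨ ¬B)
= (B ∨ A ∨ B ∨ B) ∧ (¬A ∨ ¬B) ∧ (¬B ∨ ¬B) ∧ (¬B ∨ ¬B)
= (B ∨ A) ∧ ¬B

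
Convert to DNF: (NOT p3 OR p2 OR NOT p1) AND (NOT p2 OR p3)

(NOT p3 AND NOT p2) OR (p2 AND p3) OR (NOT p1 AND NOT p2) OR (NOT p1 AND p3)

(NOT p3 OR p2 OR NOT p1) AND (NOT p2 OR p3)
⇔ (NOT p3 AND NOT p2) OR (NOT p3 AND p3) OR (p2 AND NOT p2) OR (p2 AND p3) OR (NOT p1 AND NOT p2) OR (NOT p1 AND p3)   (distribute AND over OR)
⇔ (NOT p3 AND NOT p2) OR (p2 AND p3) OR (NOT p1 AND NOT p2) OR (NOT p1 AND p3)   (simplify)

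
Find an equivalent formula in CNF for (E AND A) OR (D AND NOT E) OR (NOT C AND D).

(E AND A) OR (D AND NOT E) OR (NOT C AND D)
⇔ (E OR D OR NOT C) AND (E OR D OR D) AND (E OR NOT E OR NOT C) AND (E OR NOT E OR D) AND (A OR D OR NOT C) AND (A OR D OR D) AND (A OR NOT E OR NOT C) AND (A OR NOT E OR D)
⇔ (E OR D) AND (A OR D) AND (A OR NOT E OR NOT C)

(E OR D) AND (A OR D) AND (A OR NOT E OR NOT C)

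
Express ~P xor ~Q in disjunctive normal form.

~P xor ~Q
≡ (~P & ~~Q) | (~~P & ~Q)
≡ (~P & Q) | (~~P & ~Q)
≡ (~P & Q) | (P & ~Q)

(~P & Q) | (P & ~Q)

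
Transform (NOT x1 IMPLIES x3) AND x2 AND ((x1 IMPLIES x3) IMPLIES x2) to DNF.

(x1 AND x2) OR (x3 AND x2)

(NOT x1 IMPLIES x3) AND x2 AND ((x1 IMPLIES x3) IMPLIES x2)
≡ (NOT NOT x1 OR x3) AND x2 AND ((x1 IMPLIES x3) IMPLIES x2)
≡ (NOT NOT x1 OR x3) AND x2 AND (NOT (x1 IMPLIES x3) OR x2)
≡ (NOT NOT x1 OR x3) AND x2 AND (NOT (NOT x1 OR x3) OR x2)
≡ (x1 OR x3) AND x2 AND (NOT (NOT x1 OR x3) OR x2)
≡ (x1 OR x3) AND x2 AND ((NOT NOT x1 AND NOT x3) OR x2)
≡ (x1 OR x3) AND x2 AND ((x1 AND NOT x3) OR x2)
≡ (x1 AND x2 AND x1 AND NOT x3) OR (x1 AND x2 AND x2) OR (x3 AND x2 AND x1 AND NOT x3) OR (x3 AND x2 AND x2)
≡ (x1 AND x2) OR (x3 AND x2)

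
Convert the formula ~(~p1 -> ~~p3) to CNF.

~p1 & ~p3

~(~p1 -> ~~p3)
⇔ ~(~~p1 | ~~p3)   (eliminate ->)
⇔ ~~~p1 & ~~~p3   (De Morgan)
⇔ ~p1 & ~~~p3   (double negation)
⇔ ~p1 & ~p3   (double negation)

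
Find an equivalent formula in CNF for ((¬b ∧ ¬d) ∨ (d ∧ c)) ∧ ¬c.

((¬b ∧ ¬d) ∨ (d ∧ c)) ∧ ¬c
= (¬b ∨ d) ∧ (¬b ∨ c) ∧ (¬d ∨ d) ∧ (¬d ∨ c) ∧ ¬c   — distribute ∨ over ∧
= (¬b ∨ d) ∧ (¬b ∨ c) ∧ (¬d ∨ c) ∧ ¬c   — simplify

(¬b ∨ d) ∧ (¬b ∨ c) ∧ (¬d ∨ c) ∧ ¬c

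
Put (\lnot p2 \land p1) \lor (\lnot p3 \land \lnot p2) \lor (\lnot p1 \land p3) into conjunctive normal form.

(\lnot p2 \lor \lnot p1) \land (\lnot p2 \lor p3)

(\lnot p2 \land p1) \lor (\lnot p3 \land \lnot p2) \lor (\lnot p1 \land p3)
≡ (\lnot p2 \lor \lnot p3 \lor \lnot p1) \land (\lnot p2 \lor \lnot p3 \lor p3) \land (\lnot p2 \lor \lnot p2 \lor \lnot p1) \land (\lnot p2 \lor \lnot p2 \lor p3) \land (p1 \lor \lnot p3 \lor \lnot p1) \land (p1 \lor \lnot p3 \lor p3) \land (p1 \lor \lnot p2 \lor \lnot p1) \land (p1 \lor \lnot p2 \lor p3)   (distribute \lor over \land)
≡ (\lnot p2 \lor \lnot p1) \land (\lnot p2 \lor p3)   (simplify)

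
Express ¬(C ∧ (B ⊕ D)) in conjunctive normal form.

¬(C ∧ (B ⊕ D))
≡ ¬(C ∧ (B ∨ D) ∧ ¬(B ∧ D))   [expand ⊕]
≡ ¬C ∨ ¬(B ∨ D) ∨ ¬¬(B ∧ D)   [De Morgan]
≡ ¬C ∨ (¬B ∧ ¬D) ∨ ¬¬(B ∧ D)   [De Morgan]
≡ ¬C ∨ (¬B ∧ ¬D) ∨ (B ∧ D)   [double negation]
≡ (¬C ∨ ¬B ∨ B) ∧ (¬C ∨ ¬B ∨ D) ∧ (¬C ∨ ¬D ∨ B) ∧ (¬C ∨ ¬D ∨ D)   [distribute ∨ over ∧]
≡ (¬C ∨ ¬B ∨ D) ∧ (¬C ∨ ¬D ∨ B)   [simplify]

(¬C ∨ ¬B ∨ D) ∧ (¬C ∨ ¬D ∨ B)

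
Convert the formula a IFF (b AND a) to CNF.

NOT a OR b

a IFF (b AND a)
≡ (a IMPLIES (b AND a)) AND ((b AND a) IMPLIES a)   [eliminate IFF]
≡ (NOT a OR (b AND a)) AND ((b AND a) IMPLIES a)   [eliminate IMPLIES]
≡ (NOT a OR (b AND a)) AND (NOT (b AND a) OR a)   [eliminate IMPLIES]
≡ (NOT a OR (b AND a)) AND (NOT b OR NOT a OR a)   [De Morgan]
≡ (NOT a OR b) AND (NOT a OR a) AND (NOT b OR NOT a OR a)   [distribute OR over AND]
≡ NOT a OR b   [simplify]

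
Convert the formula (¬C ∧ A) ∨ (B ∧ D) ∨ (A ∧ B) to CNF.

(¬C ∧ A) ∨ (B ∧ D) ∨ (A ∧ B)
⇔ (¬C ∨ B ∨ A) ∧ (¬C ∨ B ∨ B) ∧ (¬C ∨ D ∨ A) ∧ (¬C ∨ D ∨ B) ∧ (A ∨ B ∨ A) ∧ (A ∨ B ∨ B) ∧ (A ∨ D ∨ A) ∧ (A ∨ D ∨ B)
⇔ (¬C ∨ B) ∧ (A ∨ B) ∧ (A ∨ D)

(¬C ∨ B) ∧ (A ∨ B) ∧ (A ∨ D)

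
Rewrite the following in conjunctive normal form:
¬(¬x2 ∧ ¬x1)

x2 ∨ x1

¬(¬x2 ∧ ¬x1)
⇔ ¬¬x2 ∨ ¬¬x1   (De Morgan)
⇔ x2 ∨ ¬¬x1   (double negation)
⇔ x2 ∨ x1   (double negation)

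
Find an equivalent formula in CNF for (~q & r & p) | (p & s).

(~q | s) & (r | s) & p

(~q & r & p) | (p & s)
≡ (~q | p) & (~q | s) & (r | p) & (r | s) & (p | p) & (p | s)   — distribute | over &
≡ (~q | s) & (r | s) & p   — simplify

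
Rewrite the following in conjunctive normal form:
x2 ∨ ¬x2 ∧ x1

x2 ∨ x1

x2 ∨ ¬x2 ∧ x1
= (x2 ∨ ¬x2) ∧ (x2 ∨ x1)   [distribute ∨ over ∧]
= x2 ∨ x1   [simplify]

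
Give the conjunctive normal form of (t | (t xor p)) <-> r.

(~t | r) & (~p | t | r) & (~r | t | p)

(t | (t xor p)) <-> r
≡ ((t | (t xor p)) -> r) & (r -> (t | (t xor p)))   — eliminate <->
≡ (~(t | (t xor p)) | r) & (r -> (t | (t xor p)))   — eliminate ->
≡ (~(t | ((t | p) & ~(t & p))) | r) & (r -> (t | (t xor p)))   — expand xor
≡ (~(t | ((t | p) & ~(t & p))) | r) & (~r | t | (t xor p))   — eliminate ->
≡ (~(t | ((t | p) & ~(t & p))) | r) & (~r | t | ((t | p) & ~(t & p)))   — expand xor
≡ ((~t & ~((t | p) & ~(t & p))) | r) & (~r | t | ((t | p) & ~(t & p)))   — De Morgan
≡ ((~t & (~(t | p) | ~~(t & p))) | r) & (~r | t | ((t | p) & ~(t & p)))   — De Morgan
≡ ((~t & ((~t & ~p) | ~~(t & p))) | r) & (~r | t | ((t | p) & ~(t & p)))   — De Morgan
≡ ((~t & ((~t & ~p) | (t & p))) | r) & (~r | t | ((t | p) & ~(t & p)))   — double negation
≡ ((~t & ((~t & ~p) | (t & p))) | r) & (~r | t | ((t | p) & (~t | ~p)))   — De Morgan
≡ (~t | r) & (~t | t | r) & (~t | p | r) & (~p | t | r) & (~p | p | r) & (~r | t | t | p) & (~r | t | ~t | ~p)   — distribute | over &
≡ (~t | r) & (~p | t | r) & (~r | t | p)   — simplify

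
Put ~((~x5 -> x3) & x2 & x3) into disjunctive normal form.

~x2 | ~x3

~((~x5 -> x3) & x2 & x3)
≡ ~((~~x5 | x3) & x2 & x3)   (eliminate ->)
≡ ~(~~x5 | x3) | ~x2 | ~x3   (De Morgan)
≡ (~~~x5 & ~x3) | ~x2 | ~x3   (De Morgan)
≡ (~x5 & ~x3) | ~x2 | ~x3   (double negation)
≡ ~x2 | ~x3   (simplify)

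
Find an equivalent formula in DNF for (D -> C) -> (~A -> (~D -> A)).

A | D

(D -> C) -> (~A -> (~D -> A))
⇔ ~(D -> C) | (~A -> (~D -> A))   — eliminate ->
⇔ ~(~D | C) | (~A -> (~D -> A))   — eliminate ->
⇔ ~(~D | C) | ~~A | (~D -> A)   — eliminate ->
⇔ ~(~D | C) | ~~A | ~~D | A   — eliminate ->
⇔ (~~D & ~C) | ~~A | ~~D | A   — De Morgan
⇔ (D & ~C) | ~~A | ~~D | A   — double negation
⇔ (D & ~C) | A | ~~D | A   — double negation
⇔ (D & ~C) | A | D | A   — double negation
⇔ A | D   — simplify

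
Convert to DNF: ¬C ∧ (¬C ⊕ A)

¬C ∧ (¬C ⊕ A)
⇔ ¬C ∧ (¬C ∧ ¬A ∨ ¬¬C ∧ A)   (expand ⊕)
⇔ ¬C ∧ (¬C ∧ ¬A ∨ C ∧ A)   (double negation)
⇔ ¬C ∧ ¬C ∧ ¬A ∨ ¬C ∧ C ∧ A   (distribute ∧ over ∨)
⇔ ¬C ∧ ¬A   (simplify)

¬C ∧ ¬A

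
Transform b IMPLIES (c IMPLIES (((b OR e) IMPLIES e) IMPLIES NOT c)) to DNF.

NOT b OR NOT c OR (b AND NOT e)

b IMPLIES (c IMPLIES (((b OR e) IMPLIES e) IMPLIES NOT c))
≡ NOT b OR (c IMPLIES (((b OR e) IMPLIES e) IMPLIES NOT c))   [eliminate IMPLIES]
≡ NOT b OR NOT c OR (((b OR e) IMPLIES e) IMPLIES NOT c)   [eliminate IMPLIES]
≡ NOT b OR NOT c OR NOT ((b OR e) IMPLIES e) OR NOT c   [eliminate IMPLIES]
≡ NOT b OR NOT c OR NOT (NOT (b OR e) OR e) OR NOT c   [eliminate IMPLIES]
≡ NOT b OR NOT c OR (NOT NOT (b OR e) AND NOT e) OR NOT c   [De Morgan]
≡ NOT b OR NOT c OR ((b OR e) AND NOT e) OR NOT c   [double negation]
≡ NOT b OR NOT c OR (b AND NOT e) OR (e AND NOT e) OR NOT c   [distribute AND over OR]
≡ NOT b OR NOT c OR (b AND NOT e)   [simplify]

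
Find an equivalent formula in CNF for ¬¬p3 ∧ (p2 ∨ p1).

¬¬p3 ∧ (p2 ∨ p1)
⇔ p3 ∧ (p2 ∨ p1)   (double negation)

p3 ∧ (p2 ∨ p1)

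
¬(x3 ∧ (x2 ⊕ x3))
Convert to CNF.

¬(x3 ∧ (x2 ⊕ x3))
= ¬(x3 ∧ (x2 ∨ x3) ∧ ¬(x2 ∧ x3))   [expand ⊕]
= ¬x3 ∨ ¬(x2 ∨ x3) ∨ ¬¬(x2 ∧ x3)   [De Morgan]
= ¬x3 ∨ (¬x2 ∧ ¬x3) ∨ ¬¬(x2 ∧ x3)   [De Morgan]
= ¬x3 ∨ (¬x2 ∧ ¬x3) ∨ (x2 ∧ x3)   [double negation]
= (¬x3 ∨ ¬x2 ∨ x2) ∧ (¬x3 ∨ ¬x2 ∨ x3) ∧ (¬x3 ∨ ¬x3 ∨ x2) ∧ (¬x3 ∨ ¬x3 ∨ x3)   [distribute ∨ over ∧]
= ¬x3 ∨ x2   [simplify]

¬x3 ∨ x2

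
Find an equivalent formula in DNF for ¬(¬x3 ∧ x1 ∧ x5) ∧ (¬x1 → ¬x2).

(x3 ∧ x1) ∨ (x3 ∧ ¬x2) ∨ (¬x1 ∧ ¬x2) ∨ (¬x5 ∧ x1) ∨ (¬x5 ∧ ¬x2)

¬(¬x3 ∧ x1 ∧ x5) ∧ (¬x1 → ¬x2)
≡ ¬(¬x3 ∧ x1 ∧ x5) ∧ (¬¬x1 ∨ ¬x2)   — eliminate →
≡ (¬¬x3 ∨ ¬x1 ∨ ¬x5) ∧ (¬¬x1 ∨ ¬x2)   — De Morgan
≡ (x3 ∨ ¬x1 ∨ ¬x5) ∧ (¬¬x1 ∨ ¬x2)   — double negation
≡ (x3 ∨ ¬x1 ∨ ¬x5) ∧ (x1 ∨ ¬x2)   — double negation
≡ (x3 ∧ x1) ∨ (x3 ∧ ¬x2) ∨ (¬x1 ∧ x1) ∨ (¬x1 ∧ ¬x2) ∨ (¬x5 ∧ x1) ∨ (¬x5 ∧ ¬x2)   — distribute ∧ over ∨
≡ (x3 ∧ x1) ∨ (x3 ∧ ¬x2) ∨ (¬x1 ∧ ¬x2) ∨ (¬x5 ∧ x1) ∨ (¬x5 ∧ ¬x2)   — simplify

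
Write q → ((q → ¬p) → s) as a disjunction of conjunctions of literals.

q → ((q → ¬p) → s)
≡ ¬q ∨ ((q → ¬p) → s)   — eliminate →
≡ ¬q ∨ ¬(q → ¬p) ∨ s   — eliminate →
≡ ¬q ∨ ¬(¬q ∨ ¬p) ∨ s   — eliminate →
≡ ¬q ∨ (¬¬q ∧ ¬¬p) ∨ s   — De Morgan
≡ ¬q ∨ (q ∧ ¬¬p) ∨ s   — double negation
≡ ¬q ∨ (q ∧ p) ∨ s   — double negation

¬q ∨ (q ∧ p) ∨ s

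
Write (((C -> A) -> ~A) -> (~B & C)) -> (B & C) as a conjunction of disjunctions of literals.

(C | ~A) & (~A | B) & (B | ~C)

(((C -> A) -> ~A) -> (~B & C)) -> (B & C)
= ~(((C -> A) -> ~A) -> (~B & C)) | (B & C)   — eliminate ->
= ~(~((C -> A) -> ~A) | (~B & C)) | (B & C)   — eliminate ->
= ~(~(~(C -> A) | ~A) | (~B & C)) | (B & C)   — eliminate ->
= ~(~(~(~C | A) | ~A) | (~B & C)) | (B & C)   — eliminate ->
= (~~(~(~C | A) | ~A) & ~(~B & C)) | (B & C)   — De Morgan
= ((~(~C | A) | ~A) & ~(~B & C)) | (B & C)   — double negation
= (((~~C & ~A) | ~A) & ~(~B & C)) | (B & C)   — De Morgan
= (((C & ~A) | ~A) & ~(~B & C)) | (B & C)   — double negation
= (((C & ~A) | ~A) & (~~B | ~C)) | (B & C)   — De Morgan
= (((C & ~A) | ~A) & (B | ~C)) | (B & C)   — double negation
= (C | ~A | B) & (C | ~A | C) & (~A | ~A | B) & (~A | ~A | C) & (B | ~C | B) & (B | ~C | C)   — distribute | over &
= (C | ~A) & (~A | B) & (B | ~C)   — simplify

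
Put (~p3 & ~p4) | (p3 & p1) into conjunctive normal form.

(~p3 | p1) & (~p4 | p3) & (~p4 | p1)

(~p3 & ~p4) | (p3 & p1)
≡ (~p3 | p3) & (~p3 | p1) & (~p4 | p3) & (~p4 | p1)   [distribute | over &]
≡ (~p3 | p1) & (~p4 | p3) & (~p4 | p1)   [simplify]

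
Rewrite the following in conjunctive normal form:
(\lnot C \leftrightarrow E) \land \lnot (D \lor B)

(\lnot C \leftrightarrow E) \land \lnot (D \lor B)
= (\lnot C \to E) \land (E \to \lnot C) \land \lnot (D \lor B)
= (\lnot \lnot C \lor E) \land (E \to \lnot C) \land \lnot (D \lor B)
= (\lnot \lnot C \lor E) \land (\lnot E \lor \lnot C) \land \lnot (D \lor B)
= (C \lor E) \land (\lnot E \lor \lnot C) \land \lnot (D \lor B)
= (C \lor E) \land (\lnot E \lor \lnot C) \land \lnot D \land \lnot B

(C \lor E) \land (\lnot E \lor \lnot C) \land \lnot D \land \lnot B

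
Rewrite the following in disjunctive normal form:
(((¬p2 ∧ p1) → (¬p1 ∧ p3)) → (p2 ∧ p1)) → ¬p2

¬p1 ∨ ¬p2

(((¬p2 ∧ p1) → (¬p1 ∧ p3)) → (p2 ∧ p1)) → ¬p2
= ¬(((¬p2 ∧ p1) → (¬p1 ∧ p3)) → (p2 ∧ p1)) ∨ ¬p2   — eliminate →
= ¬(¬((¬p2 ∧ p1) → (¬p1 ∧ p3)) ∨ (p2 ∧ p1)) ∨ ¬p2   — eliminate →
= ¬(¬(¬(¬p2 ∧ p1) ∨ (¬p1 ∧ p3)) ∨ (p2 ∧ p1)) ∨ ¬p2   — eliminate →
= (¬¬(¬(¬p2 ∧ p1) ∨ (¬p1 ∧ p3)) ∧ ¬(p2 ∧ p1)) ∨ ¬p2   — De Morgan
= ((¬(¬p2 ∧ p1) ∨ (¬p1 ∧ p3)) ∧ ¬(p2 ∧ p1)) ∨ ¬p2   — double negation
= ((¬¬p2 ∨ ¬p1 ∨ (¬p1 ∧ p3)) ∧ ¬(p2 ∧ p1)) ∨ ¬p2   — De Morgan
= ((p2 ∨ ¬p1 ∨ (¬p1 ∧ p3)) ∧ ¬(p2 ∧ p1)) ∨ ¬p2   — double negation
= ((p2 ∨ ¬p1 ∨ (¬p1 ∧ p3)) ∧ (¬p2 ∨ ¬p1)) ∨ ¬p2   — De Morgan
= (p2 ∧ ¬p2) ∨ (p2 ∧ ¬p1) ∨ (¬p1 ∧ ¬p2) ∨ (¬p1 ∧ ¬p1) ∨ (¬p1 ∧ p3 ∧ ¬p2) ∨ (¬p1 ∧ p3 ∧ ¬p1) ∨ ¬p2   — distribute ∧ over ∨
= ¬p1 ∨ ¬p2   — simplify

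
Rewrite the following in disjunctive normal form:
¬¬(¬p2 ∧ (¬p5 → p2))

¬p2 ∧ p5

¬¬(¬p2 ∧ (¬p5 → p2))
⇔ ¬¬(¬p2 ∧ (¬¬p5 ∨ p2))   [eliminate →]
⇔ ¬p2 ∧ (¬¬p5 ∨ p2)   [double negation]
⇔ ¬p2 ∧ (p5 ∨ p2)   [double negation]
⇔ (¬p2 ∧ p5) ∨ (¬p2 ∧ p2)   [distribute ∧ over ∨]
⇔ ¬p2 ∧ p5   [simplify]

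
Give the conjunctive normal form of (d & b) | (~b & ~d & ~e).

(d | ~b) & (d | ~e) & (b | ~d) & (b | ~e)

(d & b) | (~b & ~d & ~e)
≡ (d | ~b) & (d | ~d) & (d | ~e) & (b | ~b) & (b | ~d) & (b | ~e)   [distribute | over &]
≡ (d | ~b) & (d | ~e) & (b | ~d) & (b | ~e)   [simplify]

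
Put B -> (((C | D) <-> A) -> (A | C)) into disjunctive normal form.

~B | (D & ~A) | A | C

B -> (((C | D) <-> A) -> (A | C))
≡ ~B | (((C | D) <-> A) -> (A | C))
≡ ~B | ~((C | D) <-> A) | A | C
≡ ~B | ~(((C | D) -> A) & (A -> (C | D))) | A | C
≡ ~B | ~((~(C | D) | A) & (A -> (C | D))) | A | C
≡ ~B | ~((~(C | D) | A) & (~A | C | D)) | A | C
≡ ~B | ~(~(C | D) | A) | ~(~A | C | D) | A | C
≡ ~B | (~~(C | D) & ~A) | ~(~A | C | D) | A | C
≡ ~B | ((C | D) & ~A) | ~(~A | C | D) | A | C
≡ ~B | ((C | D) & ~A) | (~~A & ~C & ~D) | A | C
≡ ~B | ((C | D) & ~A) | (A & ~C & ~D) | A | C
≡ ~B | (C & ~A) | (D & ~A) | (A & ~C & ~D) | A | C
≡ ~B | (D & ~A) | A | C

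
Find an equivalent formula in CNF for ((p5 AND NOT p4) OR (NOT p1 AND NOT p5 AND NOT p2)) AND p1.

(p5 OR NOT p1) AND (p5 OR NOT p2) AND (NOT p4 OR NOT p1) AND (NOT p4 OR NOT p5) AND (NOT p4 OR NOT p2) AND p1

((p5 AND NOT p4) OR (NOT p1 AND NOT p5 AND NOT p2)) AND p1
⇔ (p5 OR NOT p1) AND (p5 OR NOT p5) AND (p5 OR NOT p2) AND (NOT p4 OR NOT p1) AND (NOT p4 OR NOT p5) AND (NOT p4 OR NOT p2) AND p1   — distribute OR over AND
⇔ (p5 OR NOT p1) AND (p5 OR NOT p2) AND (NOT p4 OR NOT p1) AND (NOT p4 OR NOT p5) AND (NOT p4 OR NOT p2) AND p1   — simplify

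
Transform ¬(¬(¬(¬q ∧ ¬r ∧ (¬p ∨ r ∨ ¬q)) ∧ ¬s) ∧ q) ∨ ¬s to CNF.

¬s ∨ ¬q

¬(¬(¬(¬q ∧ ¬r ∧ (¬p ∨ r ∨ ¬q)) ∧ ¬s) ∧ q) ∨ ¬s
≡ ¬¬(¬(¬q ∧ ¬r ∧ (¬p ∨ r ∨ ¬q)) ∧ ¬s) ∨ ¬q ∨ ¬s   (De Morgan)
≡ (¬(¬q ∧ ¬r ∧ (¬p ∨ r ∨ ¬q)) ∧ ¬s) ∨ ¬q ∨ ¬s   (double negation)
≡ ((¬¬q ∨ ¬¬r ∨ ¬(¬p ∨ r ∨ ¬q)) ∧ ¬s) ∨ ¬q ∨ ¬s   (De Morgan)
≡ ((q ∨ ¬¬r ∨ ¬(¬p ∨ r ∨ ¬q)) ∧ ¬s) ∨ ¬q ∨ ¬s   (double negation)
≡ ((q ∨ r ∨ ¬(¬p ∨ r ∨ ¬q)) ∧ ¬s) ∨ ¬q ∨ ¬s   (double negation)
≡ ((q ∨ r ∨ (¬¬p ∧ ¬r ∧ ¬¬q)) ∧ ¬s) ∨ ¬q ∨ ¬s   (De Morgan)
≡ ((q ∨ r ∨ (p ∧ ¬r ∧ ¬¬q)) ∧ ¬s) ∨ ¬q ∨ ¬s   (double negation)
≡ ((q ∨ r ∨ (p ∧ ¬r ∧ q)) ∧ ¬s) ∨ ¬q ∨ ¬s   (double negation)
≡ (q ∨ r ∨ p ∨ ¬q ∨ ¬s) ∧ (q ∨ r ∨ ¬r ∨ ¬q ∨ ¬s) ∧ (q ∨ r ∨ q ∨ ¬q ∨ ¬s) ∧ (¬s ∨ ¬q ∨ ¬s)   (distribute ∨ over ∧)
≡ ¬s ∨ ¬q   (simplify)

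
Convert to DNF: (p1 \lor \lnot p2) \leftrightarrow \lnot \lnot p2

(p1 \lor \lnot p2) \leftrightarrow \lnot \lnot p2
≡ ((p1 \lor \lnot p2) \to \lnot \lnot p2) \land (\lnot \lnot p2 \to (p1 \lor \lnot p2))
≡ (\lnot (p1 \lor \lnot p2) \lor \lnot \lnot p2) \land (\lnot \lnot p2 \to (p1 \lor \lnot p2))
≡ (\lnot (p1 \lor \lnot p2) \lor \lnot \lnot p2) \land (\lnot \lnot \lnot p2 \lor p1 \lor \lnot p2)
≡ ((\lnot p1 \land \lnot \lnot p2) \lor \lnot \lnot p2) \land (\lnot \lnot \lnot p2 \lor p1 \lor \lnot p2)
≡ ((\lnot p1 \land p2) \lor \lnot \lnot p2) \land (\lnot \lnot \lnot p2 \lor p1 \lor \lnot p2)
≡ ((\lnot p1 \land p2) \lor p2) \land (\lnot \lnot \lnot p2 \lor p1 \lor \lnot p2)
≡ ((\lnot p1 \land p2) \lor p2) \land (\lnot p2 \lor p1 \lor \lnot p2)
≡ (\lnot p1 \land p2 \land \lnot p2) \lor (\lnot p1 \land p2 \land p1) \lor (\lnot p1 \land p2 \land \lnot p2) \lor (p2 \land \lnot p2) \lor (p2 \land p1) \lor (p2 \land \lnot p2)
≡ p2 \land p1

p2 \land p1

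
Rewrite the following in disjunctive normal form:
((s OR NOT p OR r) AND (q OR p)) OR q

((s OR NOT p OR r) AND (q OR p)) OR q
≡ (s AND q) OR (s AND p) OR (NOT p AND q) OR (NOT p AND p) OR (r AND q) OR (r AND p) OR q   [distribute AND over OR]
≡ (s AND p) OR (r AND p) OR q   [simplify]

(s AND p) OR (r AND p) OR q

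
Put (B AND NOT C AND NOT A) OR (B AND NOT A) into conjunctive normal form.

(B AND NOT C AND NOT A) OR (B AND NOT A)
⇔ (B OR B) AND (B OR NOT A) AND (NOT C OR B) AND (NOT C OR NOT A) AND (NOT A OR B) AND (NOT A OR NOT A)   (distribute OR over AND)
⇔ B AND NOT A   (simplify)

B AND NOT A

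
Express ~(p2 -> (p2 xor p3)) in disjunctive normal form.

p2 & p3

~(p2 -> (p2 xor p3))
≡ ~(~p2 | (p2 xor p3))   [eliminate ->]
≡ ~(~p2 | (p2 & ~p3) | (~p2 & p3))   [expand xor]
≡ ~~p2 & ~(p2 & ~p3) & ~(~p2 & p3)   [De Morgan]
≡ p2 & ~(p2 & ~p3) & ~(~p2 & p3)   [double negation]
≡ p2 & (~p2 | ~~p3) & ~(~p2 & p3)   [De Morgan]
≡ p2 & (~p2 | p3) & ~(~p2 & p3)   [double negation]
≡ p2 & (~p2 | p3) & (~~p2 | ~p3)   [De Morgan]
≡ p2 & (~p2 | p3) & (p2 | ~p3)   [double negation]
≡ (p2 & ~p2 & p2) | (p2 & ~p2 & ~p3) | (p2 & p3 & p2) | (p2 & p3 & ~p3)   [distribute & over |]
≡ p2 & p3   [simplify]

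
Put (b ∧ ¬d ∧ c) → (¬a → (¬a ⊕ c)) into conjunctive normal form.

¬b ∨ d ∨ ¬c ∨ a

(b ∧ ¬d ∧ c) → (¬a → (¬a ⊕ c))
⇔ ¬(b ∧ ¬d ∧ c) ∨ (¬a → (¬a ⊕ c))   [eliminate →]
⇔ ¬(b ∧ ¬d ∧ c) ∨ ¬¬a ∨ (¬a ⊕ c)   [eliminate →]
⇔ ¬(b ∧ ¬d ∧ c) ∨ ¬¬a ∨ ((¬a ∨ c) ∧ ¬(¬a ∧ c))   [expand ⊕]
⇔ ¬b ∨ ¬¬d ∨ ¬c ∨ ¬¬a ∨ ((¬a ∨ c) ∧ ¬(¬a ∧ c))   [De Morgan]
⇔ ¬b ∨ d ∨ ¬c ∨ ¬¬a ∨ ((¬a ∨ c) ∧ ¬(¬a ∧ c))   [double negation]
⇔ ¬b ∨ d ∨ ¬c ∨ a ∨ ((¬a ∨ c) ∧ ¬(¬a ∧ c))   [double negation]
⇔ ¬b ∨ d ∨ ¬c ∨ a ∨ ((¬a ∨ c) ∧ (¬¬a ∨ ¬c))   [De Morgan]
⇔ ¬b ∨ d ∨ ¬c ∨ a ∨ ((¬a ∨ c) ∧ (a ∨ ¬c))   [double negation]
⇔ (¬b ∨ d ∨ ¬c ∨ a ∨ ¬a ∨ c) ∧ (¬b ∨ d ∨ ¬c ∨ a ∨ a ∨ ¬c)   [distribute ∨ over ∧]
⇔ ¬b ∨ d ∨ ¬c ∨ a   [simplify]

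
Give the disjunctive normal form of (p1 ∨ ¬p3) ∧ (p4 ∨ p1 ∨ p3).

p1 ∨ ¬p3 ∧ p4

(p1 ∨ ¬p3) ∧ (p4 ∨ p1 ∨ p3)
≡ p1 ∧ p4 ∨ p1 ∧ p1 ∨ p1 ∧ p3 ∨ ¬p3 ∧ p4 ∨ ¬p3 ∧ p1 ∨ ¬p3 ∧ p3   [distribute ∧ over ∨]
≡ p1 ∨ ¬p3 ∧ p4   [simplify]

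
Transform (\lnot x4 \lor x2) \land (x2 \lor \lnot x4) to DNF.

\lnot x4 \lor x2

(\lnot x4 \lor x2) \land (x2 \lor \lnot x4)
≡ (\lnot x4 \land x2) \lor (\lnot x4 \land \lnot x4) \lor (x2 \land x2) \lor (x2 \land \lnot x4)   — distribute \land over \lor
≡ \lnot x4 \lor x2   — simplify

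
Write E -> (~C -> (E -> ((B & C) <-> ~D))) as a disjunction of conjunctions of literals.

~E | C | (~B & D) | (~C & D)

E -> (~C -> (E -> ((B & C) <-> ~D)))
≡ ~E | (~C -> (E -> ((B & C) <-> ~D)))   (eliminate ->)
≡ ~E | ~~C | (E -> ((B & C) <-> ~D))   (eliminate ->)
≡ ~E | ~~C | ~E | ((B & C) <-> ~D)   (eliminate ->)
≡ ~E | ~~C | ~E | (((B & C) -> ~D) & (~D -> (B & C)))   (eliminate <->)
≡ ~E | ~~C | ~E | ((~(B & C) | ~D) & (~D -> (B & C)))   (eliminate ->)
≡ ~E | ~~C | ~E | ((~(B & C) | ~D) & (~~D | (B & C)))   (eliminate ->)
≡ ~E | C | ~E | ((~(B & C) | ~D) & (~~D | (B & C)))   (double negation)
≡ ~E | C | ~E | ((~B | ~C | ~D) & (~~D | (B & C)))   (De Morgan)
≡ ~E | C | ~E | ((~B | ~C | ~D) & (D | (B & C)))   (double negation)
≡ ~E | C | ~E | (~B & D) | (~B & B & C) | (~C & D) | (~C & B & C) | (~D & D) | (~D & B & C)   (distribute & over |)
≡ ~E | C | (~B & D) | (~C & D)   (simplify)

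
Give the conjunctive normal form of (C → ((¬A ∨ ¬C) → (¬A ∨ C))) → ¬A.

(C ∨ ¬A) ∧ (¬A ∨ ¬C)

(C → ((¬A ∨ ¬C) → (¬A ∨ C))) → ¬A
⇔ ¬(C → ((¬A ∨ ¬C) → (¬A ∨ C))) ∨ ¬A   — eliminate →
⇔ ¬(¬C ∨ ((¬A ∨ ¬C) → (¬A ∨ C))) ∨ ¬A   — eliminate →
⇔ ¬(¬C ∨ ¬(¬A ∨ ¬C) ∨ ¬A ∨ C) ∨ ¬A   — eliminate →
⇔ (¬¬C ∧ ¬¬(¬A ∨ ¬C) ∧ ¬¬A ∧ ¬C) ∨ ¬A   — De Morgan
⇔ (C ∧ ¬¬(¬A ∨ ¬C) ∧ ¬¬A ∧ ¬C) ∨ ¬A   — double negation
⇔ (C ∧ (¬A ∨ ¬C) ∧ ¬¬A ∧ ¬C) ∨ ¬A   — double negation
⇔ (C ∧ (¬A ∨ ¬C) ∧ A ∧ ¬C) ∨ ¬A   — double negation
⇔ (C ∨ ¬A) ∧ (¬A ∨ ¬C ∨ ¬A) ∧ (A ∨ ¬A) ∧ (¬C ∨ ¬A)   — distribute ∨ over ∧
⇔ (C ∨ ¬A) ∧ (¬A ∨ ¬C)   — simplify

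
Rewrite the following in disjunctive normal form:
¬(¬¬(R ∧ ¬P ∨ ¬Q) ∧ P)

¬(¬¬(R ∧ ¬P ∨ ¬Q) ∧ P)
⇔ ¬¬¬(R ∧ ¬P ∨ ¬Q) ∨ ¬P   — De Morgan
⇔ ¬(R ∧ ¬P ∨ ¬Q) ∨ ¬P   — double negation
⇔ ¬(R ∧ ¬P) ∧ ¬¬Q ∨ ¬P   — De Morgan
⇔ (¬R ∨ ¬¬P) ∧ ¬¬Q ∨ ¬P   — De Morgan
⇔ (¬R ∨ P) ∧ ¬¬Q ∨ ¬P   — double negation
⇔ (¬R ∨ P) ∧ Q ∨ ¬P   — double negation
⇔ ¬R ∧ Q ∨ P ∧ Q ∨ ¬P   — distribute ∧ over ∨

¬R ∧ Q ∨ P ∧ Q ∨ ¬P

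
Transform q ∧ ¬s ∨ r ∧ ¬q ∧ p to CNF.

q ∧ ¬s ∨ r ∧ ¬q ∧ p
≡ (q ∨ r) ∧ (q ∨ ¬q) ∧ (q ∨ p) ∧ (¬s ∨ r) ∧ (¬s ∨ ¬q) ∧ (¬s ∨ p)   (distribute ∨ over ∧)
≡ (q ∨ r) ∧ (q ∨ p) ∧ (¬s ∨ r) ∧ (¬s ∨ ¬q) ∧ (¬s ∨ p)   (simplify)

(q ∨ r) ∧ (q ∨ p) ∧ (¬s ∨ r) ∧ (¬s ∨ ¬q) ∧ (¬s ∨ p)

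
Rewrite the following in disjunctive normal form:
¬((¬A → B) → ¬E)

A ∧ E ∨ B ∧ E

¬((¬A → B) → ¬E)
= ¬(¬(¬A → B) ∨ ¬E)   [eliminate →]
= ¬(¬(¬¬A ∨ B) ∨ ¬E)   [eliminate →]
= ¬¬(¬¬A ∨ B) ∧ ¬¬E   [De Morgan]
= (¬¬A ∨ B) ∧ ¬¬E   [double negation]
= (A ∨ B) ∧ ¬¬E   [double negation]
= (A ∨ B) ∧ E   [double negation]
= A ∧ E ∨ B ∧ E   [distribute ∧ over ∨]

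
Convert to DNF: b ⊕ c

b ⊕ c
≡ (b ∧ ¬c) ∨ (¬b ∧ c)   [expand ⊕]

(b ∧ ¬c) ∨ (¬b ∧ c)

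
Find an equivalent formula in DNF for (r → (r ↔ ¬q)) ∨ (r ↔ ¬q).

(r → (r ↔ ¬q)) ∨ (r ↔ ¬q)
= ¬r ∨ (r ↔ ¬q) ∨ (r ↔ ¬q)   — eliminate →
= ¬r ∨ ((r → ¬q) ∧ (¬q → r)) ∨ (r ↔ ¬q)   — eliminate ↔
= ¬r ∨ ((¬r ∨ ¬q) ∧ (¬q → r)) ∨ (r ↔ ¬q)   — eliminate →
= ¬r ∨ ((¬r ∨ ¬q) ∧ (¬¬q ∨ r)) ∨ (r ↔ ¬q)   — eliminate →
= ¬r ∨ ((¬r ∨ ¬q) ∧ (¬¬q ∨ r)) ∨ ((r → ¬q) ∧ (¬q → r))   — eliminate ↔
= ¬r ∨ ((¬r ∨ ¬q) ∧ (¬¬q ∨ r)) ∨ ((¬r ∨ ¬q) ∧ (¬q → r))   — eliminate →
= ¬r ∨ ((¬r ∨ ¬q) ∧ (¬¬q ∨ r)) ∨ ((¬r ∨ ¬q) ∧ (¬¬q ∨ r))   — eliminate →
= ¬r ∨ ((¬r ∨ ¬q) ∧ (q ∨ r)) ∨ ((¬r ∨ ¬q) ∧ (¬¬q ∨ r))   — double negation
= ¬r ∨ ((¬r ∨ ¬q) ∧ (q ∨ r)) ∨ ((¬r ∨ ¬q) ∧ (q ∨ r))   — double negation
= ¬r ∨ (¬r ∧ q) ∨ (¬r ∧ r) ∨ (¬q ∧ q) ∨ (¬q ∧ r) ∨ (¬r ∧ q) ∨ (¬r ∧ r) ∨ (¬q ∧ q) ∨ (¬q ∧ r)   — distribute ∧ over ∨
= ¬r ∨ (¬q ∧ r)   — simplify

¬r ∨ (¬q ∧ r)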